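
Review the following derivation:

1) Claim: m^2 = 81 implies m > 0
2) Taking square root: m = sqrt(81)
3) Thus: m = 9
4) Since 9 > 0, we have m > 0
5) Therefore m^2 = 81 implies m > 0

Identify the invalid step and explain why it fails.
Step 2: Taking square root: m = sqrt(81)

Step 2 takes the square root and assumes the positive root only. The equation m^2 = 81 actually has two solutions: m = 9 and m = -9. The proof silently assumes m > 0 without justification, then uses this assumption to conclude m > 0, which is circular. The counterexample m = -9 shows the claim is false.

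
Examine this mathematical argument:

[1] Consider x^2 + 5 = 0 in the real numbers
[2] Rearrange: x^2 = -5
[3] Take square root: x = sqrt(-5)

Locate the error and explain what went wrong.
Step 3: Take square root: x = sqrt(-5)

Step 3 takes the square root of -5, which is negative. In the real number system, the square root of a negative number is undefined. The equation x^2 + 5 = 0 has no real solutions. Square roots of negative numbers only exist in the complex numbers.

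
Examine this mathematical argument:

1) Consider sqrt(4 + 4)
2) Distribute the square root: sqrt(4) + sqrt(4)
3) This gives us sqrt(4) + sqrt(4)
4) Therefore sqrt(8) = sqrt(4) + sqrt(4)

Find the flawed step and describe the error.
Step 2: Distribute the square root: sqrt(4) + sqrt(4)

Step 2 incorrectly 'distributes' the square root over addition. The square root function does not distribute: sqrt(a + b) ≠ sqrt(a) + sqrt(b). In fact, sqrt(4 + 4) = sqrt(8) ≈ 2.8284, while sqrt(4) + sqrt(4) ≈ 4.0000.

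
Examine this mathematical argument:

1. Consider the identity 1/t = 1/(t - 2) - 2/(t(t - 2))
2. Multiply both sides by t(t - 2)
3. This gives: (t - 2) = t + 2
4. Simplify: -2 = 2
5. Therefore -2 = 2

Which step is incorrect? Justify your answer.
Step 3: This gives: (t - 2) = t + 2

Step 3 makes a sign error when clearing denominators. Multiplying -2/(t(t - 2)) by t(t - 2) gives -2, not +2. The correct result is (t - 2) = t - 2, which is trivially true, not (t - 2) = t + 2. (Step 1 is a valid identity: 1/(t - 2) - 2/(t(t - 2)) = (t - 2)/(t(t - 2)) = 1/t.)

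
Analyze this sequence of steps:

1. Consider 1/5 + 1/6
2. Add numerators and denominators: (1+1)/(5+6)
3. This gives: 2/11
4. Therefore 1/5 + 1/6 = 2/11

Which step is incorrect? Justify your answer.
Step 2: Add numerators and denominators: (1+1)/(5+6)

Step 2 incorrectly adds fractions by separately adding numerators and denominators. This is wrong. The correct method requires a common denominator: 1/5 + 1/6 = (1×6 + 1×5)/(5×6) = 11/30 = 11/30. The method used gives 2/11, which is different.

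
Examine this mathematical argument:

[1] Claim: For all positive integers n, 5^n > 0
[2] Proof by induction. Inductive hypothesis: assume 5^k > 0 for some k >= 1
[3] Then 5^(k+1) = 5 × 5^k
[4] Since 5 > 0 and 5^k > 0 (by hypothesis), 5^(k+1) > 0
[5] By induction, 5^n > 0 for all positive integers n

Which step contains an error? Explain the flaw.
Step 5: By induction, 5^n > 0 for all positive integers n

Step 5 concludes the proof by induction, but no base case was ever established. A valid induction proof requires: (1) a base case proving 5^1 > 0, and (2) an inductive step showing IF 5^k > 0 THEN 5^(k+1) > 0. Steps 2-4 correctly establish the inductive step, but without the base case the conclusion in step 5 does not follow.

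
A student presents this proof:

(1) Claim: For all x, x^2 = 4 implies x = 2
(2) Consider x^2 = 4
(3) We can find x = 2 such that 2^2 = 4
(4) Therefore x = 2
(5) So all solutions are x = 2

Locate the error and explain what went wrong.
Step 4: Therefore x = 2

Step 4 incorrectly concludes that x = 2 is the only solution. The proof shows that x = 2 is A solution (existence), but does not show it is the ONLY solution (uniqueness). In fact, x = -2 is also a solution since (-2)^2 = 4. Finding one solution doesn't prove there are no others.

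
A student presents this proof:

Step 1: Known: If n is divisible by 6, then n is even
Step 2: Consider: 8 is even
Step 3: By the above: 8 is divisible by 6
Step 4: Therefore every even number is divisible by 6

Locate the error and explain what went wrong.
Step 3: By the above: 8 is divisible by 6

Step 3 commits the fallacy of affirming the consequent. The known fact 'divisible by 6 → even' does NOT imply 'even → divisible by 6'. That would be the converse, which is false. For example, 8 is even but 8 ÷ 6 = 1.33, which is not an integer.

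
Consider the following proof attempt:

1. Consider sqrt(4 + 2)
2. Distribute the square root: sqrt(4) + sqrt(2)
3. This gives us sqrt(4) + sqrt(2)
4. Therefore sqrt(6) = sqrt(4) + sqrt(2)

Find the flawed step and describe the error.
Step 2: Distribute the square root: sqrt(4) + sqrt(2)

Step 2 incorrectly 'distributes' the square root over addition. The square root function does not distribute: sqrt(a + b) ≠ sqrt(a) + sqrt(b). In fact, sqrt(4 + 2) = sqrt(6) ≈ 2.4495, while sqrt(4) + sqrt(2) ≈ 3.4142.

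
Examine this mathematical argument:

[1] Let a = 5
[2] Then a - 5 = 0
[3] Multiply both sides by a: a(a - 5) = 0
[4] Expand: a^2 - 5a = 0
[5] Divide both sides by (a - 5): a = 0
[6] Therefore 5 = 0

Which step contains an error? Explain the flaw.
Step 5: Divide both sides by (a - 5): a = 0

Step 5 divides both sides by (a - 5). However, since a = 5, we have (a - 5) = 0. Division by zero is undefined, making this step invalid.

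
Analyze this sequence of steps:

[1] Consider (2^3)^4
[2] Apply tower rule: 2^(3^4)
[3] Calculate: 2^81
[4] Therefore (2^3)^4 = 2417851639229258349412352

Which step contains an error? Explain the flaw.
Step 2: Apply tower rule: 2^(3^4)

Step 2 incorrectly states that (a^b)^c = a^(b^c). The correct rule is (a^b)^c = a^(b×c). The actual value is (2^3)^4 = 2^12 = 4096, not 2^81 = 2417851639229258349412352.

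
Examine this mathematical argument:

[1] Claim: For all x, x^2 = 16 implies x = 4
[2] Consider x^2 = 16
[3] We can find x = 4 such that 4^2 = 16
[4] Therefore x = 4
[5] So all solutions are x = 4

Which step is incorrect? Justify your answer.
Step 4: Therefore x = 4

Step 4 incorrectly concludes that x = 4 is the only solution. The proof shows that x = 4 is A solution (existence), but does not show it is the ONLY solution (uniqueness). In fact, x = -4 is also a solution since (-4)^2 = 16. Finding one solution doesn't prove there are no others.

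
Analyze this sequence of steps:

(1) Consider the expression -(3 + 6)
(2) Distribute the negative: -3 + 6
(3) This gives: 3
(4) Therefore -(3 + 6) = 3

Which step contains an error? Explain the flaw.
Step 2: Distribute the negative: -3 + 6

Step 2 incorrectly distributes the negative sign. The correct distribution is -(3 + 6) = -3 - 6 = -9. The negative must be applied to both terms, not just the first. The error treats -(3 + 6) as -3 + 6, which equals 3 instead of -9.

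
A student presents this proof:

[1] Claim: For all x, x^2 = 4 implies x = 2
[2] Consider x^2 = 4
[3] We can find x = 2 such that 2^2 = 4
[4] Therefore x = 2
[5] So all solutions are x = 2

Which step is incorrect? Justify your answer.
Step 4: Therefore x = 2

Step 4 incorrectly concludes that x = 2 is the only solution. The proof shows that x = 2 is A solution (existence), but does not show it is the ONLY solution (uniqueness). In fact, x = -2 is also a solution since (-2)^2 = 4. Finding one solution doesn't prove there are no others.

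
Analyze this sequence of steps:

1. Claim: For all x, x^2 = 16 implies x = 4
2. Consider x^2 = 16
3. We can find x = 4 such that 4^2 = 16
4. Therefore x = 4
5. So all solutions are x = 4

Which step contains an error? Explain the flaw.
Step 4: Therefore x = 4

Step 4 incorrectly concludes that x = 4 is the only solution. The proof shows that x = 4 is A solution (existence), but does not show it is the ONLY solution (uniqueness). In fact, x = -4 is also a solution since (-4)^2 = 16. Finding one solution doesn't prove there are no others.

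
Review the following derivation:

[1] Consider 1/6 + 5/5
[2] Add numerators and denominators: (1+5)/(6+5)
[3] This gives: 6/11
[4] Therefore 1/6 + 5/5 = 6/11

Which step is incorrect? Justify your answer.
Step 2: Add numerators and denominators: (1+5)/(6+5)

Step 2 incorrectly adds fractions by separately adding numerators and denominators. This is wrong. The correct method requires a common denominator: 1/6 + 5/5 = (1×5 + 5×6)/(6×5) = 35/30 = 7/6. The method used gives 6/11, which is different.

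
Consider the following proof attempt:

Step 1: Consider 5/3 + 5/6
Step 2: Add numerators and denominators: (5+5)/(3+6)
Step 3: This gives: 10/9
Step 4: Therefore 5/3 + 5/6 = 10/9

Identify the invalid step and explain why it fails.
Step 2: Add numerators and denominators: (5+5)/(3+6)

Step 2 incorrectly adds fractions by separately adding numerators and denominators. This is wrong. The correct method requires a common denominator: 5/3 + 5/6 = (5×6 + 5×3)/(3×6) = 45/18 = 5/2. The method used gives 10/9, which is different.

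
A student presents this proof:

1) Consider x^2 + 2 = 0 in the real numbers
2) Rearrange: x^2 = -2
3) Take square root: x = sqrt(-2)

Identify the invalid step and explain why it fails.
Step 3: Take square root: x = sqrt(-2)

Step 3 takes the square root of -2, which is negative. In the real number system, the square root of a negative number is undefined. The equation x^2 + 2 = 0 has no real solutions. Square roots of negative numbers only exist in the complex numbers.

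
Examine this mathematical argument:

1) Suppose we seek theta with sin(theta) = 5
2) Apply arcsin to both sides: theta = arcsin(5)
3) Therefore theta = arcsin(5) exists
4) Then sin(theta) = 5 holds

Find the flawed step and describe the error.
Step 2: Apply arcsin to both sides: theta = arcsin(5)

Step 2 applies arcsin to 5. However, arcsin(x) is only defined for x in [-1, 1] because sin(theta) can only produce values in that range. Since |5| > 1, arcsin(5) is undefined. There is no angle whose sine equals 5.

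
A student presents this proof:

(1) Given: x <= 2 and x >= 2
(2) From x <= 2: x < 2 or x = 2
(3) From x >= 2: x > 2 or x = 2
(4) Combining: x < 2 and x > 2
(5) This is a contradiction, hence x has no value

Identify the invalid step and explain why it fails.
Step 4: Combining: x < 2 and x > 2

Step 4 incorrectly combines the conditions. From x <= 2 and x >= 2, the intersection is x = 2. The error treats the 'or' cases as 'and' requirements. The correct conclusion is that x = 2 is the unique solution, not that no solution exists.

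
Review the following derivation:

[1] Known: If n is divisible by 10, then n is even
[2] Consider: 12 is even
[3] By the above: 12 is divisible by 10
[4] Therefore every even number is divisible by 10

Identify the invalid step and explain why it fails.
Step 3: By the above: 12 is divisible by 10

Step 3 commits the fallacy of affirming the consequent. The known fact 'divisible by 10 → even' does NOT imply 'even → divisible by 10'. That would be the converse, which is false. For example, 12 is even but 12 ÷ 10 = 1.20, which is not an integer.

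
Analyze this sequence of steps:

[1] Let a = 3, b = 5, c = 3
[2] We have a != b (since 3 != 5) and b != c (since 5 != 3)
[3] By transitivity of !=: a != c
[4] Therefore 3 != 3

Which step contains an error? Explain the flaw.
Step 3: By transitivity of !=: a != c

Step 3 incorrectly applies transitivity to the '!=' relation. Transitivity states: if a R b and b R c, then a R c. However, '!=' is not transitive. Counterexample: 3 != 5 and 5 != 3, but 3 = 3 (both equal 3). Transitivity holds for relations like <, <=, =, but not for !=.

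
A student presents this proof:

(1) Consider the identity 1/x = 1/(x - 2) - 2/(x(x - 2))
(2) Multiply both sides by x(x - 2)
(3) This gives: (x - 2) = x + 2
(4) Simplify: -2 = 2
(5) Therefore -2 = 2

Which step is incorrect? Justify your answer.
Step 3: This gives: (x - 2) = x + 2

Step 3 makes a sign error when clearing denominators. Multiplying -2/(x(x - 2)) by x(x - 2) gives -2, not +2. The correct result is (x - 2) = x - 2, which is trivially true, not (x - 2) = x + 2. (Step 1 is a valid identity: 1/(x - 2) - 2/(x(x - 2)) = (x - 2)/(x(x - 2)) = 1/x.)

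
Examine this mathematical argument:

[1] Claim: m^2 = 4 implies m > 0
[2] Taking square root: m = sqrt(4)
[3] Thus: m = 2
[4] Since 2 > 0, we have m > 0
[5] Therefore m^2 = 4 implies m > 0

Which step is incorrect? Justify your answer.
Step 2: Taking square root: m = sqrt(4)

Step 2 takes the square root and assumes the positive root only. The equation m^2 = 4 actually has two solutions: m = 2 and m = -2. The proof silently assumes m > 0 without justification, then uses this assumption to conclude m > 0, which is circular. The counterexample m = -2 shows the claim is false.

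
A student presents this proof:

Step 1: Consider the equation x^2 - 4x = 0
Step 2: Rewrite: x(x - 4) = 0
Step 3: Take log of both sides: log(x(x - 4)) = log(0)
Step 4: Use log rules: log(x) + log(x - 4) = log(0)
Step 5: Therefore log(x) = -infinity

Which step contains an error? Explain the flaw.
Step 3: Take log of both sides: log(x(x - 4)) = log(0)

Step 3 takes the logarithm of both sides, resulting in log(0) on the right side. The logarithm is only defined for positive numbers; log(0) is undefined (approaches negative infinity). This operation is invalid.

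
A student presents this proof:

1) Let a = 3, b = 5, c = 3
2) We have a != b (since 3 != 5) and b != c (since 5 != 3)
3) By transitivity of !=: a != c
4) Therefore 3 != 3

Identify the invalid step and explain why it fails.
Step 3: By transitivity of !=: a != c

Step 3 incorrectly applies transitivity to the '!=' relation. Transitivity states: if a R b and b R c, then a R c. However, '!=' is not transitive. Counterexample: 3 != 5 and 5 != 3, but 3 = 3 (both equal 3). Transitivity holds for relations like <, <=, =, but not for !=.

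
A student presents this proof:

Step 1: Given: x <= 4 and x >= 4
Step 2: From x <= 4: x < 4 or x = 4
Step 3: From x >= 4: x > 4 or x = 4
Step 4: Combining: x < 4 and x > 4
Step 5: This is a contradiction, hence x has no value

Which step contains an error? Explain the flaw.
Step 4: Combining: x < 4 and x > 4

Step 4 incorrectly combines the conditions. From x <= 4 and x >= 4, the intersection is x = 4. The error treats the 'or' cases as 'and' requirements. The correct conclusion is that x = 4 is the unique solution, not that no solution exists.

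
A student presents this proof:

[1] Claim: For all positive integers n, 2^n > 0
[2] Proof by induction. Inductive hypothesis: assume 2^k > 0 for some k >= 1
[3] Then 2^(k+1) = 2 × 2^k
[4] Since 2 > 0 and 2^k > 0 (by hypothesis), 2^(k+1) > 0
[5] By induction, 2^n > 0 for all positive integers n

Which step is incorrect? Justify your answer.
Step 5: By induction, 2^n > 0 for all positive integers n

Step 5 concludes the proof by induction, but no base case was ever established. A valid induction proof requires: (1) a base case proving 2^1 > 0, and (2) an inductive step showing IF 2^k > 0 THEN 2^(k+1) > 0. Steps 2-4 correctly establish the inductive step, but without the base case the conclusion in step 5 does not follow.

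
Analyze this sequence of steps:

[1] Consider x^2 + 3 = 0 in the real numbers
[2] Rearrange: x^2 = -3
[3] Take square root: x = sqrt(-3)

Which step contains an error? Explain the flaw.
Step 3: Take square root: x = sqrt(-3)

Step 3 takes the square root of -3, which is negative. In the real number system, the square root of a negative number is undefined. The equation x^2 + 3 = 0 has no real solutions. Square roots of negative numbers only exist in the complex numbers.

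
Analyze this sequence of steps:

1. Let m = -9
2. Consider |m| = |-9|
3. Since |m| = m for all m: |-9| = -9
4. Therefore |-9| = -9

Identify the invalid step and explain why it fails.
Step 3: Since |m| = m for all m: |-9| = -9

Step 3 incorrectly states that |m| = m for all m. The correct definition is |m| = m when m >= 0, and |m| = -m when m < 0. Since -9 < 0, we have |-9| = -(-9) = 9, not -9.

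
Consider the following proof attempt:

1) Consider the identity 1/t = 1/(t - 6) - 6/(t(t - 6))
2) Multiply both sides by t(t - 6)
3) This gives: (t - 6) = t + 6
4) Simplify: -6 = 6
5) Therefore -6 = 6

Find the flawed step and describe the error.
Step 3: This gives: (t - 6) = t + 6

Step 3 makes a sign error when clearing denominators. Multiplying -6/(t(t - 6)) by t(t - 6) gives -6, not +6. The correct result is (t - 6) = t - 6, which is trivially true, not (t - 6) = t + 6. (Step 1 is a valid identity: 1/(t - 6) - 6/(t(t - 6)) = (t - 6)/(t(t - 6)) = 1/t.)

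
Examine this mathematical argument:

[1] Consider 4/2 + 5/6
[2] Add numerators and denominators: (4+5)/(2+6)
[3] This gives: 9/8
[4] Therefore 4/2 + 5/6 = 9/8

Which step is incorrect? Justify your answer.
Step 2: Add numerators and denominators: (4+5)/(2+6)

Step 2 incorrectly adds fractions by separately adding numerators and denominators. This is wrong. The correct method requires a common denominator: 4/2 + 5/6 = (4×6 + 5×2)/(2×6) = 34/12 = 17/6. The method used gives 9/8, which is different.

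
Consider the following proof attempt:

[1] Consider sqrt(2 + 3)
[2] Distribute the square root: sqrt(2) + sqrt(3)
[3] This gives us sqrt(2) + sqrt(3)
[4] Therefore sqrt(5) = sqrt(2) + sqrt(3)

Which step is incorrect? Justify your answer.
Step 2: Distribute the square root: sqrt(2) + sqrt(3)

Step 2 incorrectly 'distributes' the square root over addition. The square root function does not distribute: sqrt(a + b) ≠ sqrt(a) + sqrt(b). In fact, sqrt(2 + 3) = sqrt(5) ≈ 2.2361, while sqrt(2) + sqrt(3) ≈ 3.1463.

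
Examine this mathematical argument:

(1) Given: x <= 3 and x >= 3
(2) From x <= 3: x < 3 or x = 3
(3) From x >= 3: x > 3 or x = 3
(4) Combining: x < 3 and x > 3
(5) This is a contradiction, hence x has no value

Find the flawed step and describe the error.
Step 4: Combining: x < 3 and x > 3

Step 4 incorrectly combines the conditions. From x <= 3 and x >= 3, the intersection is x = 3. The error treats the 'or' cases as 'and' requirements. The correct conclusion is that x = 3 is the unique solution, not that no solution exists.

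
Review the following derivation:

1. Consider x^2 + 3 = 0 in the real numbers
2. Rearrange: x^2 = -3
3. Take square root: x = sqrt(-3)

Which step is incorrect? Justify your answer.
Step 3: Take square root: x = sqrt(-3)

Step 3 takes the square root of -3, which is negative. In the real number system, the square root of a negative number is undefined. The equation x^2 + 3 = 0 has no real solutions. Square roots of negative numbers only exist in the complex numbers.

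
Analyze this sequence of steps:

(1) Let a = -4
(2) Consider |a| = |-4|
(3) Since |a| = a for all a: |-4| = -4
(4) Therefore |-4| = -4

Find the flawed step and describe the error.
Step 3: Since |a| = a for all a: |-4| = -4

Step 3 incorrectly states that |a| = a for all a. The correct definition is |a| = a when a >= 0, and |a| = -a when a < 0. Since -4 < 0, we have |-4| = -(-4) = 4, not -4.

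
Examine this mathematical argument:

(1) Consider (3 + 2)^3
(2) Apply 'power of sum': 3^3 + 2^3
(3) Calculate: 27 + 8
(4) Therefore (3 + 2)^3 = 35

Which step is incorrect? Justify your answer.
Step 2: Apply 'power of sum': 3^3 + 2^3

Step 2 incorrectly applies a non-existent rule '(a+b)^n = a^n + b^n'. This is false in general. The correct expansion uses the binomial theorem. The actual value is (3 + 2)^3 = 5^3 = 125, not 35.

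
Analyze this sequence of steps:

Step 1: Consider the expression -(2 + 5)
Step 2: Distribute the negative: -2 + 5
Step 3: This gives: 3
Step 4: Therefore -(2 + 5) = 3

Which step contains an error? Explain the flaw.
Step 2: Distribute the negative: -2 + 5

Step 2 incorrectly distributes the negative sign. The correct distribution is -(2 + 5) = -2 - 5 = -7. The negative must be applied to both terms, not just the first. The error treats -(2 + 5) as -2 + 5, which equals 3 instead of -7.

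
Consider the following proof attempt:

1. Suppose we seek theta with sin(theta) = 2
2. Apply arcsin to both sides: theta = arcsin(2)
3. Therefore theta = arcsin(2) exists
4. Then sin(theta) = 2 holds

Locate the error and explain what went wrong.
Step 2: Apply arcsin to both sides: theta = arcsin(2)

Step 2 applies arcsin to 2. However, arcsin(x) is only defined for x in [-1, 1] because sin(theta) can only produce values in that range. Since |2| > 1, arcsin(2) is undefined. There is no angle whose sine equals 2.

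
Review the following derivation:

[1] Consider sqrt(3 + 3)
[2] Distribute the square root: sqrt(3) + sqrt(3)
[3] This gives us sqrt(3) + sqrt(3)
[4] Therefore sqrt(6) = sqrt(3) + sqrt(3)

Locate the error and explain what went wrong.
Step 2: Distribute the square root: sqrt(3) + sqrt(3)

Step 2 incorrectly 'distributes' the square root over addition. The square root function does not distribute: sqrt(a + b) ≠ sqrt(a) + sqrt(b). In fact, sqrt(3 + 3) = sqrt(6) ≈ 2.4495, while sqrt(3) + sqrt(3) ≈ 3.4641.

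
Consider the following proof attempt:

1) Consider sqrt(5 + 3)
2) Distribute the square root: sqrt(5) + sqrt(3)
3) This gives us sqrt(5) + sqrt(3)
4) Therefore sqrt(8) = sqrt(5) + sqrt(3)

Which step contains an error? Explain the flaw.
Step 2: Distribute the square root: sqrt(5) + sqrt(3)

Step 2 incorrectly 'distributes' the square root over addition. The square root function does not distribute: sqrt(a + b) ≠ sqrt(a) + sqrt(b). In fact, sqrt(5 + 3) = sqrt(8) ≈ 2.8284, while sqrt(5) + sqrt(3) ≈ 3.9681.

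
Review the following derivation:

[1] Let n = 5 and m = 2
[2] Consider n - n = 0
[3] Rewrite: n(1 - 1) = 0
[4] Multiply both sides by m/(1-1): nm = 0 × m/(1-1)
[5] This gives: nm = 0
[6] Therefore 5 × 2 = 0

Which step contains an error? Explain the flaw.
Step 4: Multiply both sides by m/(1-1): nm = 0 × m/(1-1)

Step 4 multiplies both sides by m/(1-1). However, 1-1 = 0, so this is multiplication by m/0, which is undefined. We cannot multiply by an undefined expression.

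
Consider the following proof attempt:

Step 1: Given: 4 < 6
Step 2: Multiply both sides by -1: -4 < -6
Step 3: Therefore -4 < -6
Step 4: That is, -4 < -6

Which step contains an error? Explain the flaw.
Step 2: Multiply both sides by -1: -4 < -6

Step 2 multiplies both sides by -1 but fails to reverse the inequality sign. When multiplying (or dividing) an inequality by a negative number, the direction must be reversed. Since 4 < 6, we should get -4 > -6, i.e., -4 > -6.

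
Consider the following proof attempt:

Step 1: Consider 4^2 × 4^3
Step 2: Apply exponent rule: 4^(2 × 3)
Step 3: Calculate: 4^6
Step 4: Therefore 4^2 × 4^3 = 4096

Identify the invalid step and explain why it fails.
Step 2: Apply exponent rule: 4^(2 × 3)

Step 2 incorrectly states that a^b × a^c = a^(b×c). The correct rule is a^b × a^c = a^(b+c). The actual value is 4^2 × 4^3 = 4^5 = 1024, not 4^6 = 4096.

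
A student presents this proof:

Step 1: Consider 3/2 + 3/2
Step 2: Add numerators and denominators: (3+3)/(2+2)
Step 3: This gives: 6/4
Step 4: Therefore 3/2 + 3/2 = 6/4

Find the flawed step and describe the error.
Step 2: Add numerators and denominators: (3+3)/(2+2)

Step 2 incorrectly adds fractions by separately adding numerators and denominators. This is wrong. The correct method requires a common denominator: 3/2 + 3/2 = (3×2 + 3×2)/(2×2) = 12/4 = 3. The method used gives 6/4, which is different.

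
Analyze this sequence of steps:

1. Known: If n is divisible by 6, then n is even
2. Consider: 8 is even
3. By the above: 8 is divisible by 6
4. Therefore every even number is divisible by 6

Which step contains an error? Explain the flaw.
Step 3: By the above: 8 is divisible by 6

Step 3 commits the fallacy of affirming the consequent. The known fact 'divisible by 6 → even' does NOT imply 'even → divisible by 6'. That would be the converse, which is false. For example, 8 is even but 8 ÷ 6 = 1.33, which is not an integer.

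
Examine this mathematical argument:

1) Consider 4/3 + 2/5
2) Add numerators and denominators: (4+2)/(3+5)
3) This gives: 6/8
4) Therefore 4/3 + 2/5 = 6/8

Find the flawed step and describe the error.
Step 2: Add numerators and denominators: (4+2)/(3+5)

Step 2 incorrectly adds fractions by separately adding numerators and denominators. This is wrong. The correct method requires a common denominator: 4/3 + 2/5 = (4×5 + 2×3)/(3×5) = 26/15 = 26/15. The method used gives 6/8, which is different.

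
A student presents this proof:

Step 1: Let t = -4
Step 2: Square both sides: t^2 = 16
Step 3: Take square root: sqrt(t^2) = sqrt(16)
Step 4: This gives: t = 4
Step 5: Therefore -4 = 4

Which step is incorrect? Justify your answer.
Step 4: This gives: t = 4

Step 4 incorrectly states that sqrt(t^2) = t. The correct identity is sqrt(t^2) = |t|. Since t = -4 < 0, we have sqrt(t^2) = |-4| = 4, not t = -4.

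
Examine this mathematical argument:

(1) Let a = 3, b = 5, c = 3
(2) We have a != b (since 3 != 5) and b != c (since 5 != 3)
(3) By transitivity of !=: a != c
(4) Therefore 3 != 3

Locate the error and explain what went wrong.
Step 3: By transitivity of !=: a != c

Step 3 incorrectly applies transitivity to the '!=' relation. Transitivity states: if a R b and b R c, then a R c. However, '!=' is not transitive. Counterexample: 3 != 5 and 5 != 3, but 3 = 3 (both equal 3). Transitivity holds for relations like <, <=, =, but not for !=.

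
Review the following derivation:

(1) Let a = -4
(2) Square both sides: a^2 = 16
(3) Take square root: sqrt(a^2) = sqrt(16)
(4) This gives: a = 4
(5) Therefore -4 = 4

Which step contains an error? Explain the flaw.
Step 4: This gives: a = 4

Step 4 incorrectly states that sqrt(a^2) = a. The correct identity is sqrt(a^2) = |a|. Since a = -4 < 0, we have sqrt(a^2) = |-4| = 4, not a = -4.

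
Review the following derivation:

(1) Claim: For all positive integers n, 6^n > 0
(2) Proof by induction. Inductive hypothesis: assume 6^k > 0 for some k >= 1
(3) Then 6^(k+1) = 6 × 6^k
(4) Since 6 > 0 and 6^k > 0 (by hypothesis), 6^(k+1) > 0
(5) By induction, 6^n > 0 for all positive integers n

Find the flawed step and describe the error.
Step 5: By induction, 6^n > 0 for all positive integers n

Step 5 concludes the proof by induction, but no base case was ever established. A valid induction proof requires: (1) a base case proving 6^1 > 0, and (2) an inductive step showing IF 6^k > 0 THEN 6^(k+1) > 0. Steps 2-4 correctly establish the inductive step, but without the base case the conclusion in step 5 does not follow.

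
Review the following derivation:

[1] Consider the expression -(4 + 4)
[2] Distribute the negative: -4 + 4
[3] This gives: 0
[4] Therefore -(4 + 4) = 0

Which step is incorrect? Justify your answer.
Step 2: Distribute the negative: -4 + 4

Step 2 incorrectly distributes the negative sign. The correct distribution is -(4 + 4) = -4 - 4 = -8. The negative must be applied to both terms, not just the first. The error treats -(4 + 4) as -4 + 4, which equals 0 instead of -8.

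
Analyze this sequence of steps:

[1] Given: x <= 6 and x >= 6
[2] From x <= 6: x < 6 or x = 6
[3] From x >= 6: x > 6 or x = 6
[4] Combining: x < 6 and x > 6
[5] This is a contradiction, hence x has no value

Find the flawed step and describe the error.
Step 4: Combining: x < 6 and x > 6

Step 4 incorrectly combines the conditions. From x <= 6 and x >= 6, the intersection is x = 6. The error treats the 'or' cases as 'and' requirements. The correct conclusion is that x = 6 is the unique solution, not that no solution exists.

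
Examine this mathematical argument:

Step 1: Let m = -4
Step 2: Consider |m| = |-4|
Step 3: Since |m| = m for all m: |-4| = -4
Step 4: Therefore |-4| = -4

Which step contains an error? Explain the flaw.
Step 3: Since |m| = m for all m: |-4| = -4

Step 3 incorrectly states that |m| = m for all m. The correct definition is |m| = m when m >= 0, and |m| = -m when m < 0. Since -4 < 0, we have |-4| = -(-4) = 4, not -4.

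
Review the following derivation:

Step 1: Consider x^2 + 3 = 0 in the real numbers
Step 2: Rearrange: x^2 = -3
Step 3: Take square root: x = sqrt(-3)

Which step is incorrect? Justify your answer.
Step 3: Take square root: x = sqrt(-3)

Step 3 takes the square root of -3, which is negative. In the real number system, the square root of a negative number is undefined. The equation x^2 + 3 = 0 has no real solutions. Square roots of negative numbers only exist in the complex numbers.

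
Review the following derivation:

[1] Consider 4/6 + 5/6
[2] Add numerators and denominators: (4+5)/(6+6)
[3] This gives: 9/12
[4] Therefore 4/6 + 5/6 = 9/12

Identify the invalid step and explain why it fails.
Step 2: Add numerators and denominators: (4+5)/(6+6)

Step 2 incorrectly adds fractions by separately adding numerators and denominators. This is wrong. The correct method requires a common denominator: 4/6 + 5/6 = (4×6 + 5×6)/(6×6) = 54/36 = 3/2. The method used gives 9/12, which is different.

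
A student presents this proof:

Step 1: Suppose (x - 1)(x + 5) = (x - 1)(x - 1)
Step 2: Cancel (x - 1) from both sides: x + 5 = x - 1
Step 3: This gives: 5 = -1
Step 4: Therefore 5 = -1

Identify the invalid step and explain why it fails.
Step 2: Cancel (x - 1) from both sides: x + 5 = x - 1

Step 2 cancels (x - 1) from both sides. This is only valid if (x - 1) ≠ 0, i.e., x ≠ 1. When x = 1, both sides equal zero regardless of the other factors. The correct approach requires considering x = 1 as a separate case.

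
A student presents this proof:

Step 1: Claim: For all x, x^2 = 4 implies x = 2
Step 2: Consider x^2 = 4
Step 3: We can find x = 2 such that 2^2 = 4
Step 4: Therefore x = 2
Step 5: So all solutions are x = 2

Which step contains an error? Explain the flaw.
Step 4: Therefore x = 2

Step 4 incorrectly concludes that x = 2 is the only solution. The proof shows that x = 2 is A solution (existence), but does not show it is the ONLY solution (uniqueness). In fact, x = -2 is also a solution since (-2)^2 = 4. Finding one solution doesn't prove there are no others.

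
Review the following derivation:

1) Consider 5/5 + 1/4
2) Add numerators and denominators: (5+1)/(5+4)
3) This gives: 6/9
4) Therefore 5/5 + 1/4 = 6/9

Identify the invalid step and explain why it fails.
Step 2: Add numerators and denominators: (5+1)/(5+4)

Step 2 incorrectly adds fractions by separately adding numerators and denominators. This is wrong. The correct method requires a common denominator: 5/5 + 1/4 = (5×4 + 1×5)/(5×4) = 25/20 = 5/4. The method used gives 6/9, which is different.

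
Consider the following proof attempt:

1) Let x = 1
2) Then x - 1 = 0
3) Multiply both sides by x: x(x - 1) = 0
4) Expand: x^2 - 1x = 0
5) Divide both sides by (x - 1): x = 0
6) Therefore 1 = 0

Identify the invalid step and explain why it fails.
Step 5: Divide both sides by (x - 1): x = 0

Step 5 divides both sides by (x - 1). However, since x = 1, we have (x - 1) = 0. Division by zero is undefined, making this step invalid.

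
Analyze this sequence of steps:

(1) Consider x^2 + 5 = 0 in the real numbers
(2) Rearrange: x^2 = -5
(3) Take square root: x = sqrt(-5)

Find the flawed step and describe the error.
Step 3: Take square root: x = sqrt(-5)

Step 3 takes the square root of -5, which is negative. In the real number system, the square root of a negative number is undefined. The equation x^2 + 5 = 0 has no real solutions. Square roots of negative numbers only exist in the complex numbers.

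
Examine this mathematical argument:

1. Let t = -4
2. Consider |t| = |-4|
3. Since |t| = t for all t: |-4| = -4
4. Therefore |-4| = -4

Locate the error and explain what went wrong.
Step 3: Since |t| = t for all t: |-4| = -4

Step 3 incorrectly states that |t| = t for all t. The correct definition is |t| = t when t >= 0, and |t| = -t when t < 0. Since -4 < 0, we have |-4| = -(-4) = 4, not -4.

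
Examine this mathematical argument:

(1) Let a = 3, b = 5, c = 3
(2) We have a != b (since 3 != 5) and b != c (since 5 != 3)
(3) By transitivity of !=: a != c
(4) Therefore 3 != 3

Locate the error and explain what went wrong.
Step 3: By transitivity of !=: a != c

Step 3 incorrectly applies transitivity to the '!=' relation. Transitivity states: if a R b and b R c, then a R c. However, '!=' is not transitive. Counterexample: 3 != 5 and 5 != 3, but 3 = 3 (both equal 3). Transitivity holds for relations like <, <=, =, but not for !=.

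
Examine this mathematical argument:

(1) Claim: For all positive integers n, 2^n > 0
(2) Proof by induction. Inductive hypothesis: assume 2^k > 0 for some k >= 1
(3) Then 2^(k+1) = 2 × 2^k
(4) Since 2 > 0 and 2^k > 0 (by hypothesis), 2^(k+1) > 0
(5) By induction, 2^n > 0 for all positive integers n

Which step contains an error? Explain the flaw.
Step 5: By induction, 2^n > 0 for all positive integers n

Step 5 concludes the proof by induction, but no base case was ever established. A valid induction proof requires: (1) a base case proving 2^1 > 0, and (2) an inductive step showing IF 2^k > 0 THEN 2^(k+1) > 0. Steps 2-4 correctly establish the inductive step, but without the base case the conclusion in step 5 does not follow.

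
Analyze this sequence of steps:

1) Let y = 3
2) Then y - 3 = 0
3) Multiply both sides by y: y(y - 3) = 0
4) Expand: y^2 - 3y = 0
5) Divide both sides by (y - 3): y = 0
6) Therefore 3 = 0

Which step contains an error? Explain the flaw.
Step 5: Divide both sides by (y - 3): y = 0

Step 5 divides both sides by (y - 3). However, since y = 3, we have (y - 3) = 0. Division by zero is undefined, making this step invalid.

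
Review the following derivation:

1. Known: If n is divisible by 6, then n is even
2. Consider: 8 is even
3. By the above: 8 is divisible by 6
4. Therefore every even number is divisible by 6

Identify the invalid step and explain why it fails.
Step 3: By the above: 8 is divisible by 6

Step 3 commits the fallacy of affirming the consequent. The known fact 'divisible by 6 → even' does NOT imply 'even → divisible by 6'. That would be the converse, which is false. For example, 8 is even but 8 ÷ 6 = 1.33, which is not an integer.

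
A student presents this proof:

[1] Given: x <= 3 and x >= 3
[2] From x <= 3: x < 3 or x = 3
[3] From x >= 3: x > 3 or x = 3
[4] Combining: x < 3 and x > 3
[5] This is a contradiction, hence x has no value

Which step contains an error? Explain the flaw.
Step 4: Combining: x < 3 and x > 3

Step 4 incorrectly combines the conditions. From x <= 3 and x >= 3, the intersection is x = 3. The error treats the 'or' cases as 'and' requirements. The correct conclusion is that x = 3 is the unique solution, not that no solution exists.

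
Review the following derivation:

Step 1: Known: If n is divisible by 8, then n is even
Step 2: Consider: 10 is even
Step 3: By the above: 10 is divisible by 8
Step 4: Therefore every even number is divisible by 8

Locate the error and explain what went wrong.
Step 3: By the above: 10 is divisible by 8

Step 3 commits the fallacy of affirming the consequent. The known fact 'divisible by 8 → even' does NOT imply 'even → divisible by 8'. That would be the converse, which is false. For example, 10 is even but 10 ÷ 8 = 1.25, which is not an integer.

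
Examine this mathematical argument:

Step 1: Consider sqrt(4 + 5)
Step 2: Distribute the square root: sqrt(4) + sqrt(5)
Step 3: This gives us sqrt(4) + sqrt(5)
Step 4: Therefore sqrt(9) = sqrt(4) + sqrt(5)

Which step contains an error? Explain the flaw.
Step 2: Distribute the square root: sqrt(4) + sqrt(5)

Step 2 incorrectly 'distributes' the square root over addition. The square root function does not distribute: sqrt(a + b) ≠ sqrt(a) + sqrt(b). In fact, sqrt(4 + 5) = sqrt(9) ≈ 3.0000, while sqrt(4) + sqrt(5) ≈ 4.2361.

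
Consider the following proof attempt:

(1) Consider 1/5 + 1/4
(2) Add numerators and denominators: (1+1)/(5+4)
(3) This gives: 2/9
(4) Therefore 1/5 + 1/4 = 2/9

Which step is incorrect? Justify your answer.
Step 2: Add numerators and denominators: (1+1)/(5+4)

Step 2 incorrectly adds fractions by separately adding numerators and denominators. This is wrong. The correct method requires a common denominator: 1/5 + 1/4 = (1×4 + 1×5)/(5×4) = 9/20 = 9/20. The method used gives 2/9, which is different.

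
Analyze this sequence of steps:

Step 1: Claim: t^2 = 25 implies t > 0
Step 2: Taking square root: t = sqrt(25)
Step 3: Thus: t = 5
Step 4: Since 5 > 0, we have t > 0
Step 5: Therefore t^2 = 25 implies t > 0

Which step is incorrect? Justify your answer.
Step 2: Taking square root: t = sqrt(25)

Step 2 takes the square root and assumes the positive root only. The equation t^2 = 25 actually has two solutions: t = 5 and t = -5. The proof silently assumes t > 0 without justification, then uses this assumption to conclude t > 0, which is circular. The counterexample t = -5 shows the claim is false.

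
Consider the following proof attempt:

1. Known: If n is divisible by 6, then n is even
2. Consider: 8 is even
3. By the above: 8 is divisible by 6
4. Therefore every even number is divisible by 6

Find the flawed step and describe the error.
Step 3: By the above: 8 is divisible by 6

Step 3 commits the fallacy of affirming the consequent. The known fact 'divisible by 6 → even' does NOT imply 'even → divisible by 6'. That would be the converse, which is false. For example, 8 is even but 8 ÷ 6 = 1.33, which is not an integer.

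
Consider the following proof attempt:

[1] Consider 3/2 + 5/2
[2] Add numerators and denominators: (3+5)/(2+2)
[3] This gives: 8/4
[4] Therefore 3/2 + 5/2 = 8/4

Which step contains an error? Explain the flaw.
Step 2: Add numerators and denominators: (3+5)/(2+2)

Step 2 incorrectly adds fractions by separately adding numerators and denominators. This is wrong. The correct method requires a common denominator: 3/2 + 5/2 = (3×2 + 5×2)/(2×2) = 16/4 = 4. The method used gives 8/4, which is different.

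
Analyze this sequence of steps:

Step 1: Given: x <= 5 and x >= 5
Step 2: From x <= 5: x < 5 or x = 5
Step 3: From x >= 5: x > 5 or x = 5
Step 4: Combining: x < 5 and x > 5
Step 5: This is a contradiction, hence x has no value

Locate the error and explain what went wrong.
Step 4: Combining: x < 5 and x > 5

Step 4 incorrectly combines the conditions. From x <= 5 and x >= 5, the intersection is x = 5. The error treats the 'or' cases as 'and' requirements. The correct conclusion is that x = 5 is the unique solution, not that no solution exists.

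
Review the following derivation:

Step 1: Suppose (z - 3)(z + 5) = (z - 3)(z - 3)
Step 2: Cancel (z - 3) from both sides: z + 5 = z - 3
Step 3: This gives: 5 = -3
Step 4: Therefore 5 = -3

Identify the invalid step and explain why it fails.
Step 2: Cancel (z - 3) from both sides: z + 5 = z - 3

Step 2 cancels (z - 3) from both sides. This is only valid if (z - 3) ≠ 0, i.e., z ≠ 3. When z = 3, both sides equal zero regardless of the other factors. The correct approach requires considering z = 3 as a separate case.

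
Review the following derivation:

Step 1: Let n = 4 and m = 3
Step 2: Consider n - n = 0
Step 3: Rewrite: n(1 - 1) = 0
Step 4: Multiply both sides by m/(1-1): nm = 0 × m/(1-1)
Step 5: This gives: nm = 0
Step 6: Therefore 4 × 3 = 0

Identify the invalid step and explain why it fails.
Step 4: Multiply both sides by m/(1-1): nm = 0 × m/(1-1)

Step 4 multiplies both sides by m/(1-1). However, 1-1 = 0, so this is multiplication by m/0, which is undefined. We cannot multiply by an undefined expression.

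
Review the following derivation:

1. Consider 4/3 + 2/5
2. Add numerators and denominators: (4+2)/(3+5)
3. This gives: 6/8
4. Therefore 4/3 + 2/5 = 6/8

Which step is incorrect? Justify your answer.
Step 2: Add numerators and denominators: (4+2)/(3+5)

Step 2 incorrectly adds fractions by separately adding numerators and denominators. This is wrong. The correct method requires a common denominator: 4/3 + 2/5 = (4×5 + 2×3)/(3×5) = 26/15 = 26/15. The method used gives 6/8, which is different.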